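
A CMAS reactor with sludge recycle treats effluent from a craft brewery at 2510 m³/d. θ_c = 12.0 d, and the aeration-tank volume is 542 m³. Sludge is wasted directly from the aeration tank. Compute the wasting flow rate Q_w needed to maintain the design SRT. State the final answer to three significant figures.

With mixed-liquor wasting, θ_c = V/Q_w, so Q_w = V/θ_c = 542.0/12.0 = 45.17 m³/d.

Q_w ≈ 45.2 m³/d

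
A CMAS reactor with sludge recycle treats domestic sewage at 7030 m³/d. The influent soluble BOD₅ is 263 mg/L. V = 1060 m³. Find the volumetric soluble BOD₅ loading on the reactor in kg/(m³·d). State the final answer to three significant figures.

L_v ≈ 1.74 kg soluble BOD₅/(m³·d)

Applied soluble BOD₅ load per unit volume = Q·S₀/V = (7030 × 263/1000)/1060 = 1.744 kg soluble BOD₅·m⁻³·d⁻¹.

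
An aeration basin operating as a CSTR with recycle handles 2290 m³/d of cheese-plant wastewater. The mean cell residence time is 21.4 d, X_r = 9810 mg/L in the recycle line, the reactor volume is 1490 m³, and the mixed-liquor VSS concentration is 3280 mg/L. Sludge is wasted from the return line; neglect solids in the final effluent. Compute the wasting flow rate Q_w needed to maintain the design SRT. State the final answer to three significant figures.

Q_w = (V·X)/(θ_c X_r) = 1490 × 3280 / (21.4 × 9810) = 23.28 m³/d.

Q_w ≈ 23.3 m³/d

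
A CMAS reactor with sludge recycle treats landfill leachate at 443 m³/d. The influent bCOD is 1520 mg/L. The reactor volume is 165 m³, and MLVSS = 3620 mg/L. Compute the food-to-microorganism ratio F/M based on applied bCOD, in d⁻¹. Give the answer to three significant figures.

F/M = applied load / biomass = Q·S₀/(V·X) = 443 × 1520 / (165.0 × 3620) = 1.127 d⁻¹.

F/M ≈ 1.13 d⁻¹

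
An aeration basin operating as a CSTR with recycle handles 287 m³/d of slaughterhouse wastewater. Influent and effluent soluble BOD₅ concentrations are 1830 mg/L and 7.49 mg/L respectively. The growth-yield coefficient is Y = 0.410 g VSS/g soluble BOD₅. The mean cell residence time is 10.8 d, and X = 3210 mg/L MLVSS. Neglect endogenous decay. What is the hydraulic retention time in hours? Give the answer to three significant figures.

Biomass mass balance (decay neglected): V·X = Y·Q·(S₀ − S)·θ_c, so V = 0.410 × 287 × (1830 − 7.49) × 10.8 / 3210 = 721.5 m³.
HRT = V/Q = 721.5 m³ / 287 m³·d⁻¹ = 2.514 d × 24 = 60.34 h.

τ ≈ 60.3 h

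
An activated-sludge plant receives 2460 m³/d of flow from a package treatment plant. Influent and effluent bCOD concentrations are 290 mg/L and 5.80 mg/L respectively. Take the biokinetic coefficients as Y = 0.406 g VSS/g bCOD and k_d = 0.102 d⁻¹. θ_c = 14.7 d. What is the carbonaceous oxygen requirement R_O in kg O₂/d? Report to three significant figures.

R_O ≈ 538 kg O₂/d

The observed yield is Y_obs = Y/(1 + k_d·θ_c) = 0.406 / (1 + 0.102 × 14.7) = 0.406 / 2.499 = 0.1624 g VSS per g bCOD removed.
ΔS = 290 − 5.80 = 284.2 mg/L, so the substrate removal rate is 2460 × 284.2/1000 = 699.1 kg bCOD/d.
Net sludge production P_X = 0.1624 × 699.1 = 113.6 kg VSS/d.
R_O = Q·ΔS − 1.42 P_X = 699.1 − 161.3 = 537.9 kg O₂/d.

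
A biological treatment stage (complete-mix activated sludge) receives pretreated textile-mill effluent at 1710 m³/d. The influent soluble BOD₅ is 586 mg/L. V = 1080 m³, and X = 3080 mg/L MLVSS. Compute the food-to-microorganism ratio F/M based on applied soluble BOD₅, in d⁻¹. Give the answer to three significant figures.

F/M ≈ 0.301 d⁻¹

F/M = Q·S₀ / (V·X) = 1710 × 586 / (1080 × 3080) = 0.3012 g soluble BOD₅·(g VSS·d)⁻¹.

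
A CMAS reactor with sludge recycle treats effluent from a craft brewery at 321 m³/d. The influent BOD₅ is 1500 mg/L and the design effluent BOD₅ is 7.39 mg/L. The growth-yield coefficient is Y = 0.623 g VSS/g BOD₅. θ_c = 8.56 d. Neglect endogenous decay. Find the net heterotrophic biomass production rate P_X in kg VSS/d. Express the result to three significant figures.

No decay correction is needed, so Y_obs = Y = 0.623.
ΔS = 1500 − 7.39 = 1493 mg/L, so the substrate removal rate is 321 × 1493/1000 = 479.1 kg BOD₅/d.
Biomass produced: P_X = Y_obs·Q·ΔS = 0.6230 × 479.1 ≈ 298.5 kg VSS/d.

P_X ≈ 298 kg VSS/d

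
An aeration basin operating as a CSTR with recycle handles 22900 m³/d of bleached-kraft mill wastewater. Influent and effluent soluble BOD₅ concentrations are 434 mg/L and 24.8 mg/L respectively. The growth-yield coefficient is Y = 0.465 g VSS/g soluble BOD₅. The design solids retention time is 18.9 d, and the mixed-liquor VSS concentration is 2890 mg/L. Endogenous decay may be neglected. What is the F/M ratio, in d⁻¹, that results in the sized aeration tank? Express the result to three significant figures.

F/M ≈ 0.121 d⁻¹

With k_d = 0 the design equation reduces to V = Y Q (S₀−S) θ_c / X = 0.465 × 22900 × (434 − 24.8) × 18.9 / 2890 = 28496 m³.
F/M = applied load / biomass = Q·S₀/(V·X) = 22900 × 434 / (28496 × 2890) = 0.1207 d⁻¹.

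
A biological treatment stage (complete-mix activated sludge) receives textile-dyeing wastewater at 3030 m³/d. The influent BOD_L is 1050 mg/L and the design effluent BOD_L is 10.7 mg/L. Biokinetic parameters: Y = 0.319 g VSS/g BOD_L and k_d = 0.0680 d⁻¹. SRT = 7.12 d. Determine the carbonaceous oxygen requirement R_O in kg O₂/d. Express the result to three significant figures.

R_O ≈ 2190 kg O₂/d

Y_obs = Y / (1 + k_d θ_c) = 0.319 / (1 + 0.0680 × 7.12) = 0.319 / 1.484 = 0.2149.
ΔS = 1050 − 10.7 = 1039 mg/L, so the substrate removal rate is 3030 × 1039/1000 = 3149 kg BOD_L/d.
Net sludge production P_X = 0.2149 × 3149 = 676.9 kg VSS/d.
R_O = Q·(S₀ − S) − 1.42·P_X = 3149 − 1.42 × 676.9 = 2188 kg O₂/d.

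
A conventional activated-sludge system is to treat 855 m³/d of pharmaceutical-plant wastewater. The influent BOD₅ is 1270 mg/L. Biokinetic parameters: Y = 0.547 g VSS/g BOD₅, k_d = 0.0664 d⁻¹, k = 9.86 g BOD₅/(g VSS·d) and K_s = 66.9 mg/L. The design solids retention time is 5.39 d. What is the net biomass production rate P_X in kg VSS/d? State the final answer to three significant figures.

P_X ≈ 436 kg VSS/d

From the Monod/SRT balance for a CMAS, S = K_s·(1+k_d θ_c)/[θ_c·(Y k − k_d) − 1] = 66.9 × (1 + 0.0664 × 5.39) / [5.39 × (0.547 × 9.86 − 0.0664) − 1] = 90.84 / 27.71 = 3.278 mg/L.
The observed yield is Y_obs = Y/(1 + k_d·θ_c) = 0.547 / (1 + 0.0664 × 5.39) = 0.547 / 1.358 = 0.4028 g VSS per g BOD₅ removed.
Q·(S₀ − S) = 855 × (1270 − 3.28) × 10⁻³ = 1083 kg/d removed.
Net biomass production P_X = Y_obs × Q·(S₀ − S) = 0.4028 × 1083 = 436.3 kg VSS/d.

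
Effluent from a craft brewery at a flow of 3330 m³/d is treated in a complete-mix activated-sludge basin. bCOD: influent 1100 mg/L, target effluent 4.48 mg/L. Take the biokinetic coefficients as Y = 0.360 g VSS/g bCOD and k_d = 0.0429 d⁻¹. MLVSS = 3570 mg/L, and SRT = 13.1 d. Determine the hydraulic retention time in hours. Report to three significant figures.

Rearranging the biomass balance for a CMAS with decay, V = Y·Q·ΔS·θ_c / [X·(1+k_d θ_c)] = 0.360 × 3330 × (1100 − 4.48) × 13.1 / [3570 × (1 + 0.0429 × 13.1)] = 1.72×10^7 / 5576 = 3085 m³.
Hydraulic retention time τ = V/Q = 3085 / 3330 = 0.9265 d = 22.24 h.

τ ≈ 22.2 h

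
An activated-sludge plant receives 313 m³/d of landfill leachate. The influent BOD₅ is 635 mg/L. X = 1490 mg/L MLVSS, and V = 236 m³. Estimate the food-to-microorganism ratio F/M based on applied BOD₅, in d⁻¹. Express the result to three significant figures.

F/M ≈ 0.565 d⁻¹

F/M = applied load / biomass = Q·S₀/(V·X) = 313 × 635 / (236.0 × 1490) = 0.5652 d⁻¹.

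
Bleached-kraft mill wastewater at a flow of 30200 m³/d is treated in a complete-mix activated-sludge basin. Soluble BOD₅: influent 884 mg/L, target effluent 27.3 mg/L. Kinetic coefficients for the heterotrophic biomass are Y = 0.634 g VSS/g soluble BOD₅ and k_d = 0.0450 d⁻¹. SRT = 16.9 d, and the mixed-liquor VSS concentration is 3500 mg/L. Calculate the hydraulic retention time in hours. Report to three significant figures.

Rearranging the biomass balance for a CMAS with decay, V = Y·Q·ΔS·θ_c / [X·(1+k_d θ_c)] = 0.634 × 30200 × (884 − 27.3) × 16.9 / [3500 × (1 + 0.0450 × 16.9)] = 2.77×10^8 / 6162 = 44989 m³.
Hydraulic retention time τ = V/Q = 44989 / 30200 = 1.490 d = 35.75 h.

τ ≈ 35.8 h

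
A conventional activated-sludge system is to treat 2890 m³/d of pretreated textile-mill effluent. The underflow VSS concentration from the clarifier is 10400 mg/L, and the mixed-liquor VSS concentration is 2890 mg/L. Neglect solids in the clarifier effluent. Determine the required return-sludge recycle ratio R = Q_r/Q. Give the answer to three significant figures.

Solids balance on the clarifier gives (1+R)X = R·X_r, so R = X/(X_r − X) = 2890 / (10400 − 2890) = 0.3848.

R ≈ 0.385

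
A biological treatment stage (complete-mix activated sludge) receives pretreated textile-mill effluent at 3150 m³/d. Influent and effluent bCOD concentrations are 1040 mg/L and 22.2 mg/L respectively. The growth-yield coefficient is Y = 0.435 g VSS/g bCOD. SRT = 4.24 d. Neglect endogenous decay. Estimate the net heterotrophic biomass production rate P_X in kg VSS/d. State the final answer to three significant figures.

P_X ≈ 1390 kg VSS/d

With endogenous decay neglected, the observed yield equals the true yield: Y_obs = Y = 0.435 g VSS/g bCOD.
Substrate removed = Q·(S₀ − S) = 3150 m³/d × (1040 − 22.2) g/m³ = 3.21×10^6 g/d = 3206 kg/d.
Biomass produced: P_X = Y_obs·Q·ΔS = 0.4350 × 3206 ≈ 1395 kg VSS/d.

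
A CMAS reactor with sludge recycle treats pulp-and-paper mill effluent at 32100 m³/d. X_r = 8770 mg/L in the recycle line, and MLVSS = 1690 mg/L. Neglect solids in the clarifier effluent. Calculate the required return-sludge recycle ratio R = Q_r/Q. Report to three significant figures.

Mass balance around the secondary clarifier (neglecting effluent solids): R = X / (X_r − X) = 1690 / (8770 − 1690) = 0.2387.

R ≈ 0.239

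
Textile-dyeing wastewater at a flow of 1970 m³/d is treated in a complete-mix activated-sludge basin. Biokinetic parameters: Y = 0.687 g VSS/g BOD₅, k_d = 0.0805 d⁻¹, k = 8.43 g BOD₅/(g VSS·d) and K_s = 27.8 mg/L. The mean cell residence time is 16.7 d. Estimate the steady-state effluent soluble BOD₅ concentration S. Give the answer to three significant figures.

S ≈ 0.691 mg/L

Effluent substrate depends only on kinetics and SRT: S = K_s(1 + k_d θ_c) / [θ_c(Yk − k_d) − 1] = 27.8 × (1 + 0.0805 × 16.7) / [16.7 × (0.687 × 8.43 − 0.0805) − 1] = 65.17 / 94.37 = 0.6906 mg/L.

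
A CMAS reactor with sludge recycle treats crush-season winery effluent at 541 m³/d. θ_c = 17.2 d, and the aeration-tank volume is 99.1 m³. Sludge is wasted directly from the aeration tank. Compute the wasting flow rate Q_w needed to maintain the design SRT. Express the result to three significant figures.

For wasting at MLVSS concentration, Q_w = V/θ_c = 99.10/17.2 = 5.762 m³/d.

Q_w ≈ 5.76 m³/d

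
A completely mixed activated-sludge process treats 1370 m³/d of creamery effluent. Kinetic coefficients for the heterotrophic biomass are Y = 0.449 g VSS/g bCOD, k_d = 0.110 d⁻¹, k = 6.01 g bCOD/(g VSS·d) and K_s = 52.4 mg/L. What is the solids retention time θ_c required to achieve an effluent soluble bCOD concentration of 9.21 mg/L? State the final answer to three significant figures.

From 1/θ_c = Y·k·S/(K_s + S) − k_d: Y·k·S/(K_s+S) = 0.449 × 6.01 × 9.21 / (52.4 + 9.21) = 0.4034 d⁻¹.
θ_c = 1/(μ − k_d) = 1/(0.4034 − 0.110) = 1/0.2934 = 3.408 d.

θ_c ≈ 3.41 d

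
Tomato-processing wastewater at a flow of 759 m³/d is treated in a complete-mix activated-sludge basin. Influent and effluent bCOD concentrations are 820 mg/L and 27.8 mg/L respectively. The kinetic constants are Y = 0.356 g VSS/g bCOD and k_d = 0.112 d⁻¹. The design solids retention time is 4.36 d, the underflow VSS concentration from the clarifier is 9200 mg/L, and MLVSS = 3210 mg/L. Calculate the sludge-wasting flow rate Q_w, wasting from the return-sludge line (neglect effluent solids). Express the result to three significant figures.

Q_w ≈ 15.6 m³/d

From the SRT design equation V = Y Q (S₀−S) θ_c / [X (1 + k_d θ_c)] = 0.356 × 759 × (820 − 27.8) × 4.36 / [3210 × (1 + 0.112 × 4.36)] = 9.33×10^5 / 4778 = 195.3 m³.
Q_w = (V·X)/(θ_c X_r) = 195.3 × 3210 / (4.36 × 9200) = 15.63 m³/d.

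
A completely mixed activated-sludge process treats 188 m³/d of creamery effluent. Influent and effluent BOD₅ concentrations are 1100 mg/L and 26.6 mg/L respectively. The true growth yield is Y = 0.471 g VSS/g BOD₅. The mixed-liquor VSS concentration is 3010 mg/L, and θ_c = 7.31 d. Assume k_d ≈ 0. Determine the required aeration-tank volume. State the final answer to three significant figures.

With k_d = 0 the design equation reduces to V = Y Q (S₀−S) θ_c / X = 0.471 × 188 × (1100 − 26.6) × 7.31 / 3010 = 230.8 m³.

V ≈ 231 m³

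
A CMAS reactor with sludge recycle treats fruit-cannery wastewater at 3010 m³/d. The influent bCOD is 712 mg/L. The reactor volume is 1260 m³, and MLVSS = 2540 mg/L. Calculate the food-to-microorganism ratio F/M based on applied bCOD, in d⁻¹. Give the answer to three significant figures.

F/M ≈ 0.670 d⁻¹

F/M = Q·S₀ / (V·X) = 3010 × 712 / (1260 × 2540) = 0.6696 g bCOD·(g VSS·d)⁻¹.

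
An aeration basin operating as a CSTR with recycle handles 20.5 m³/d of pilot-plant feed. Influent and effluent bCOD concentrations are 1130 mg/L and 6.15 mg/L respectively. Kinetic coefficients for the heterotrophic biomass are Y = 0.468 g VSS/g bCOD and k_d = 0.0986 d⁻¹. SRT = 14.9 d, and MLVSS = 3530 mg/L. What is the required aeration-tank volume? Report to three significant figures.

Steady-state biomass mass balance: V·X·(1 + k_d·θ_c) = Y·Q·(S₀ − S)·θ_c, so V = 0.468 × 20.5 × (1130 − 6.15) × 14.9 / [3530 × (1 + 0.0986 × 14.9)] = 1.61×10^5 / 8716 = 18.43 m³.

V ≈ 18.4 m³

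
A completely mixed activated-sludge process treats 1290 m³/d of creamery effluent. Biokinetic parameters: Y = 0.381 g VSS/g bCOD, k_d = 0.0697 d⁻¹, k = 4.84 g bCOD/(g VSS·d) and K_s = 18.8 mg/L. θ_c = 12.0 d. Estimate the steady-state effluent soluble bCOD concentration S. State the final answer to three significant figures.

For a completely mixed reactor with recycle the Lawrence–McCarty relation gives S = K_s·(1 + k_d·θ_c) / [θ_c·(Y·k − k_d) − 1] = 18.8 × (1 + 0.0697 × 12.0) / [12.0 × (0.381 × 4.84 − 0.0697) − 1] = 34.52 / 20.29 = 1.701 mg/L.

S ≈ 1.70 mg/L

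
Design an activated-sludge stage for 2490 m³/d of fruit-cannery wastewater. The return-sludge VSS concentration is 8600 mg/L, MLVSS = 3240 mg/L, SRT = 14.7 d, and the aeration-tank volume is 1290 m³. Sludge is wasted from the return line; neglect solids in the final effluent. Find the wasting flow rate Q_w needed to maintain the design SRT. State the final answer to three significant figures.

Q_w ≈ 33.1 m³/d

Wasting from the return line (neglecting effluent solids): Q_w = V·X / (θ_c·X_r) = 1290 × 3240 / (14.7 × 8600) = 33.06 m³/d.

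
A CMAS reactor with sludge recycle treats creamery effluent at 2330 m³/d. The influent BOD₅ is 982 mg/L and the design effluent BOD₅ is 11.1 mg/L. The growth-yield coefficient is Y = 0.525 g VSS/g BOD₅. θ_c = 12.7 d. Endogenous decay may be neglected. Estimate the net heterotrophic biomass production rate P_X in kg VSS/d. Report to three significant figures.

With endogenous decay neglected, the observed yield equals the true yield: Y_obs = Y = 0.525 g VSS/g BOD₅.
Substrate removed = Q·(S₀ − S) = 2330 m³/d × (982 − 11.1) g/m³ = 2.26×10^6 g/d = 2262 kg/d.
Net biomass production P_X = Y_obs × Q·(S₀ − S) = 0.5250 × 2262 = 1188 kg VSS/d.

P_X ≈ 1190 kg VSS/d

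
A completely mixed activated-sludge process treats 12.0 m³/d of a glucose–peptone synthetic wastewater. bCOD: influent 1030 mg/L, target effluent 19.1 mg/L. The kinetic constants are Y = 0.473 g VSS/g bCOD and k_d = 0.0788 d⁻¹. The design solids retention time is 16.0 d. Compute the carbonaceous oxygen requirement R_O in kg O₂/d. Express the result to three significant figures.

R_O ≈ 8.53 kg O₂/d

Correct the yield for decay: Y_obs = Y/(1 + k_d θ_c) = 0.473 / (1 + 0.0788 × 16.0) = 0.473 / 2.261 = 0.2092.
Substrate removed = Q·(S₀ − S) = 12.0 m³/d × (1030 − 19.1) g/m³ = 1.21×10^4 g/d = 12.13 kg/d.
Biomass synthesised: P_X = Y_obs × 12.13 = 2.538 kg VSS/d.
R_O = Q·(S₀ − S) − 1.42·P_X = 12.13 − 1.42 × 2.538 = 8.527 kg O₂/d.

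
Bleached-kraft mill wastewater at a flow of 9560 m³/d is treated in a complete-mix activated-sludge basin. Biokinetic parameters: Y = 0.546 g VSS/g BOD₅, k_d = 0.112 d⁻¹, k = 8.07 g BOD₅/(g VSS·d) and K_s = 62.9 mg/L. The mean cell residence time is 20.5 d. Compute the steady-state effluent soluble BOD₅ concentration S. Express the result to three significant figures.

From the Monod/SRT balance for a CMAS, S = K_s·(1+k_d θ_c)/[θ_c·(Y k − k_d) − 1] = 62.9 × (1 + 0.112 × 20.5) / [20.5 × (0.546 × 8.07 − 0.112) − 1] = 207.3 / 87.03 = 2.382 mg/L.

S ≈ 2.38 mg/L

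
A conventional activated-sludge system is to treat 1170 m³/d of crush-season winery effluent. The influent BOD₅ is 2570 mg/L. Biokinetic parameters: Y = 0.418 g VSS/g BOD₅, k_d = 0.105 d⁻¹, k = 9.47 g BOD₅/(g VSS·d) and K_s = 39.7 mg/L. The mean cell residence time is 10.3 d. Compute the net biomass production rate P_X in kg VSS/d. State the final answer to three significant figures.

From the Monod/SRT balance for a CMAS, S = K_s·(1+k_d θ_c)/[θ_c·(Y k − k_d) − 1] = 39.7 × (1 + 0.105 × 10.3) / [10.3 × (0.418 × 9.47 − 0.105) − 1] = 82.64 / 38.69 = 2.136 mg/L.
Observed yield with endogenous decay: Y_obs = Y / (1 + k_d·θ_c) = 0.418 / (1 + 0.105 × 10.3) = 0.418 / 2.082 = 0.2008 g VSS/g BOD₅.
Mass of BOD₅ removed per day: Q(S₀ − S) = 1170 × 2568 g/m³ = 3004 kg/d.
Net biomass production P_X = Y_obs × Q·(S₀ − S) = 0.2008 × 3004 = 603.3 kg VSS/d.

P_X ≈ 603 kg VSS/d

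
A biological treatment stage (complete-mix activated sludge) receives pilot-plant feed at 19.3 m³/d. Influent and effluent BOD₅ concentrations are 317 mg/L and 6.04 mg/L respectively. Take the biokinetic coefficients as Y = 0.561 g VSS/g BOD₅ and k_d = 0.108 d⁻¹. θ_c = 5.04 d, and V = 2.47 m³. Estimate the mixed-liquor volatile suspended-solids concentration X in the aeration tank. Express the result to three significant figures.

X ≈ 4450 mg/L

From V·X·(1 + k_d·θ_c) = Y·Q·(S₀ − S)·θ_c: X = 0.561 × 19.3 × (317 − 6.04) × 5.04 / [2.47 × (1 + 0.108 × 5.04)] = 4449 mg/L.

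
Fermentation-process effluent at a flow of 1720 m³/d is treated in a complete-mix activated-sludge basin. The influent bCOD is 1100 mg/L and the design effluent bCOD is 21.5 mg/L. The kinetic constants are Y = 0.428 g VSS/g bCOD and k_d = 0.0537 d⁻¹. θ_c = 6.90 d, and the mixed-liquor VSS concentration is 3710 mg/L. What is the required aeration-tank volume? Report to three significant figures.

V ≈ 1080 m³

From the SRT design equation V = Y Q (S₀−S) θ_c / [X (1 + k_d θ_c)] = 0.428 × 1720 × (1100 − 21.5) × 6.90 / [3710 × (1 + 0.0537 × 6.90)] = 5.48×10^6 / 5085 = 1077 m³.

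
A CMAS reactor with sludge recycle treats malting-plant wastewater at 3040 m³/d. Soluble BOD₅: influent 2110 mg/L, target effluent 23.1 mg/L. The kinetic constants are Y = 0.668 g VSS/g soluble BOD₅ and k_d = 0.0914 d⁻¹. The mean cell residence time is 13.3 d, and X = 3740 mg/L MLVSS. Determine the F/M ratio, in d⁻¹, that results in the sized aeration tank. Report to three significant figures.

Steady-state biomass mass balance: V·X·(1 + k_d·θ_c) = Y·Q·(S₀ − S)·θ_c, so V = 0.668 × 3040 × (2110 − 23.1) × 13.3 / [3740 × (1 + 0.0914 × 13.3)] = 5.64×10^7 / 8286 = 6802 m³.
F/M = Q·S₀ / (V·X) = 3040 × 2110 / (6802 × 3740) = 0.2521 g soluble BOD₅·(g VSS·d)⁻¹.

F/M ≈ 0.252 d⁻¹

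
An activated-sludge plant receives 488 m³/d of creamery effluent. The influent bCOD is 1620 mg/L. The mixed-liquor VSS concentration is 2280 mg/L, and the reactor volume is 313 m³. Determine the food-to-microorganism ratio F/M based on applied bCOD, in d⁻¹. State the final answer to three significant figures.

F/M ≈ 1.11 d⁻¹

F/M = applied load / biomass = Q·S₀/(V·X) = 488 × 1620 / (313.0 × 2280) = 1.108 d⁻¹.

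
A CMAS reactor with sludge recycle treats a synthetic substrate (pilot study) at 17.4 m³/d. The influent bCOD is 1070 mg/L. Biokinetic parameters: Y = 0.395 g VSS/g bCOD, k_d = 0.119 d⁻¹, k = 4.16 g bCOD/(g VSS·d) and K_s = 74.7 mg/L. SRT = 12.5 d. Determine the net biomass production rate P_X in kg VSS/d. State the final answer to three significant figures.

For a completely mixed reactor with recycle the Lawrence–McCarty relation gives S = K_s·(1 + k_d·θ_c) / [θ_c·(Y·k − k_d) − 1] = 74.7 × (1 + 0.119 × 12.5) / [12.5 × (0.395 × 4.16 − 0.119) − 1] = 185.8 / 18.05 = 10.29 mg/L.
Observed yield with endogenous decay: Y_obs = Y / (1 + k_d·θ_c) = 0.395 / (1 + 0.119 × 12.5) = 0.395 / 2.487 = 0.1588 g VSS/g bCOD.
ΔS = 1070 − 10.3 = 1060 mg/L, so the substrate removal rate is 17.4 × 1060/1000 = 18.44 kg bCOD/d.
Biomass produced: P_X = Y_obs·Q·ΔS = 0.1588 × 18.44 ≈ 2.928 kg VSS/d.

P_X ≈ 2.93 kg VSS/d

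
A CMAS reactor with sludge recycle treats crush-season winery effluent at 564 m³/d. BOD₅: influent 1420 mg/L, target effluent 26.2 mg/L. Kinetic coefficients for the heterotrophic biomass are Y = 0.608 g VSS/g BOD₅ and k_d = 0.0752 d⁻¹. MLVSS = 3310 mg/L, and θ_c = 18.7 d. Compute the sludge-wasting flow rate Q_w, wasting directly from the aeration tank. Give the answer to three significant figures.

Q_w ≈ 60.0 m³/d

From the SRT design equation V = Y Q (S₀−S) θ_c / [X (1 + k_d θ_c)] = 0.608 × 564 × (1420 − 26.2) × 18.7 / [3310 × (1 + 0.0752 × 18.7)] = 8.94×10^6 / 7965 = 1122 m³.
For wasting at MLVSS concentration, Q_w = V/θ_c = 1122/18.7 = 60.01 m³/d.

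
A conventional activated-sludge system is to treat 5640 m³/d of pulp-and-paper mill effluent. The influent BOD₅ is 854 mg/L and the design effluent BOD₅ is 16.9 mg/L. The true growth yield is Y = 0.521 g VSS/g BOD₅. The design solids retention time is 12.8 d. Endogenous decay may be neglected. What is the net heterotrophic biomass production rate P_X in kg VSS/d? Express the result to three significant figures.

With endogenous decay neglected, the observed yield equals the true yield: Y_obs = Y = 0.521 g VSS/g BOD₅.
Q·(S₀ − S) = 5640 × (854 − 16.9) × 10⁻³ = 4721 kg/d removed.
Biomass produced: P_X = Y_obs·Q·ΔS = 0.5210 × 4721 ≈ 2460 kg VSS/d.

P_X ≈ 2460 kg VSS/d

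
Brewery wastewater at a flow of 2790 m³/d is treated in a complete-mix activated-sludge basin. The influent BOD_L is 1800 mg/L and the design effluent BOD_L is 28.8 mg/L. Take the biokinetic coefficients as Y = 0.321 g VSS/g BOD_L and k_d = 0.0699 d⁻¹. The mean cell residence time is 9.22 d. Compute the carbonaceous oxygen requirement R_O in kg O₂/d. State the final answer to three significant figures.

R_O ≈ 3570 kg O₂/d

Observed yield with endogenous decay: Y_obs = Y / (1 + k_d·θ_c) = 0.321 / (1 + 0.0699 × 9.22) = 0.321 / 1.644 = 0.1952 g VSS/g BOD_L.
Q·(S₀ − S) = 2790 × (1800 − 28.8) × 10⁻³ = 4942 kg/d removed.
P_X = Y_obs·Q·(S₀ − S) = 0.1952 × 4942 = 964.6 kg VSS/d.
R_O = Q·(S₀ − S) − 1.42·P_X = 4942 − 1.42 × 964.6 = 3572 kg O₂/d.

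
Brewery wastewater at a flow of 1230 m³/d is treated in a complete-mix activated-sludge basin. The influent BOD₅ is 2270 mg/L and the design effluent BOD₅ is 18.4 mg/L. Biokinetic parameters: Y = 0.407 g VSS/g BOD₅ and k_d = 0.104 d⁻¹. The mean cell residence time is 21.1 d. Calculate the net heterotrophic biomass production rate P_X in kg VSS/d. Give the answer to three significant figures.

Correct the yield for decay: Y_obs = Y/(1 + k_d θ_c) = 0.407 / (1 + 0.104 × 21.1) = 0.407 / 3.194 = 0.1274.
Substrate removed = Q·(S₀ − S) = 1230 m³/d × (2270 − 18.4) g/m³ = 2.77×10^6 g/d = 2769 kg/d.
Biomass produced: P_X = Y_obs·Q·ΔS = 0.1274 × 2769 ≈ 352.9 kg VSS/d.

P_X ≈ 353 kg VSS/d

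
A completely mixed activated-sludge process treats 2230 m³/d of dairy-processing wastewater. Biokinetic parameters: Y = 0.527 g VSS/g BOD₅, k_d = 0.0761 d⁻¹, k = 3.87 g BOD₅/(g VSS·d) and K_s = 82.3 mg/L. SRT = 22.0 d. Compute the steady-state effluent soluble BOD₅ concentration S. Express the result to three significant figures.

S ≈ 5.22 mg/L

From the Monod/SRT balance for a CMAS, S = K_s·(1+k_d θ_c)/[θ_c·(Y k − k_d) − 1] = 82.3 × (1 + 0.0761 × 22.0) / [22.0 × (0.527 × 3.87 − 0.0761) − 1] = 220.1 / 42.19 = 5.216 mg/L.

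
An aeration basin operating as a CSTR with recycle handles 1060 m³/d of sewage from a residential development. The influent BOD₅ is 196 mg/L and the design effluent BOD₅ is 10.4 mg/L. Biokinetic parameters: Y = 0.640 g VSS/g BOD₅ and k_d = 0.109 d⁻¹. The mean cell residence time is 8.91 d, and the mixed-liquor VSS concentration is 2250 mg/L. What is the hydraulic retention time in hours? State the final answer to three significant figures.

Steady-state biomass mass balance: V·X·(1 + k_d·θ_c) = Y·Q·(S₀ − S)·θ_c, so V = 0.640 × 1060 × (196 − 10.4) × 8.91 / [2250 × (1 + 0.109 × 8.91)] = 1.12×10^6 / 4435 = 252.9 m³.
Hydraulic retention time τ = V/Q = 252.9 / 1060 = 0.2386 d = 5.727 h.

τ ≈ 5.73 h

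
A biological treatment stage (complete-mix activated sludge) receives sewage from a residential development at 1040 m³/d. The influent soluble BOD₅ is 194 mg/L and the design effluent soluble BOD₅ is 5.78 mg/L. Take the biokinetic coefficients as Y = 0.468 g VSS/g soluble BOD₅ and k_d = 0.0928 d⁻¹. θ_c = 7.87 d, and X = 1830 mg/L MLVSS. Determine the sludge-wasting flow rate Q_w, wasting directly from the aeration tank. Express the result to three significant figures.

Q_w ≈ 28.9 m³/d

From the SRT design equation V = Y Q (S₀−S) θ_c / [X (1 + k_d θ_c)] = 0.468 × 1040 × (194 − 5.78) × 7.87 / [1830 × (1 + 0.0928 × 7.87)] = 7.21×10^5 / 3167 = 227.7 m³.
With mixed-liquor wasting, θ_c = V/Q_w, so Q_w = V/θ_c = 227.7/7.87 = 28.93 m³/d.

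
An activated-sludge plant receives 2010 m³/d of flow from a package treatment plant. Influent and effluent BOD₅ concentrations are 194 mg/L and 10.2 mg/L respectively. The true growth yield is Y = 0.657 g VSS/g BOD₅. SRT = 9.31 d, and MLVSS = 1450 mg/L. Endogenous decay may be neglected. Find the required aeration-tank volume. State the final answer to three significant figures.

V·X = Y·Q·ΔS·θ_c gives V = 0.657 × 2010 × (194 − 10.2) × 9.31 / 1450 = 1558 m³.

V ≈ 1560 m³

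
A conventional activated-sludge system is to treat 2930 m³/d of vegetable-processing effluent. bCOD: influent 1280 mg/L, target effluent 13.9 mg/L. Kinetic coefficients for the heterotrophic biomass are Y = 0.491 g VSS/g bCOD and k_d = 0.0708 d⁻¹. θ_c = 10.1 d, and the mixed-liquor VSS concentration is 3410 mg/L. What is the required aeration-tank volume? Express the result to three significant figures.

Steady-state biomass mass balance: V·X·(1 + k_d·θ_c) = Y·Q·(S₀ − S)·θ_c, so V = 0.491 × 2930 × (1280 − 13.9) × 10.1 / [3410 × (1 + 0.0708 × 10.1)] = 1.84×10^7 / 5848 = 3146 m³.

V ≈ 3150 m³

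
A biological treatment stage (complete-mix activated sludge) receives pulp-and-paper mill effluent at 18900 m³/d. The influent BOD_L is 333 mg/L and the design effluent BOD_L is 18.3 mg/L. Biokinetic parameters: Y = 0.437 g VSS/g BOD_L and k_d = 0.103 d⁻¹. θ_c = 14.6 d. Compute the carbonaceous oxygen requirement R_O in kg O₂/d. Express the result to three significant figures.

Correct the yield for decay: Y_obs = Y/(1 + k_d θ_c) = 0.437 / (1 + 0.103 × 14.6) = 0.437 / 2.504 = 0.1745.
Mass of BOD_L removed per day: Q(S₀ − S) = 18900 × 314.7 g/m³ = 5948 kg/d.
Net sludge production P_X = 0.1745 × 5948 = 1038 kg VSS/d.
R_O = Q·(S₀ − S) − 1.42·P_X = 5948 − 1.42 × 1038 = 4474 kg O₂/d.

R_O ≈ 4470 kg O₂/d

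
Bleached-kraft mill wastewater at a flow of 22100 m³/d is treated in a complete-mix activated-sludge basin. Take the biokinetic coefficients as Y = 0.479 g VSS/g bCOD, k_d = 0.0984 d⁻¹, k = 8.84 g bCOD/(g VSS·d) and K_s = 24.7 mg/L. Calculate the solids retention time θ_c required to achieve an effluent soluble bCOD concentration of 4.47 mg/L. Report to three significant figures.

θ_c ≈ 1.82 d

From 1/θ_c = Y·k·S/(K_s + S) − k_d: Y·k·S/(K_s+S) = 0.479 × 8.84 × 4.47 / (24.7 + 4.47) = 0.6489 d⁻¹.
θ_c = 1/(μ − k_d) = 1/(0.6489 − 0.0984) = 1/0.5505 = 1.817 d.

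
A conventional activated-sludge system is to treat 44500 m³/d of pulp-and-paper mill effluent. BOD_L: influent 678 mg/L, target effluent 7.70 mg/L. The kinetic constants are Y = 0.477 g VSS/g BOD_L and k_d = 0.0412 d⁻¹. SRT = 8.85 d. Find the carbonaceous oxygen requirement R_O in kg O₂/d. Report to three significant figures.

Correct the yield for decay: Y_obs = Y/(1 + k_d θ_c) = 0.477 / (1 + 0.0412 × 8.85) = 0.477 / 1.365 = 0.3495.
Substrate removed = Q·(S₀ − S) = 44500 m³/d × (678 − 7.70) g/m³ = 2.98×10^7 g/d = 29828 kg/d.
P_X = Y_obs·Q·(S₀ − S) = 0.3495 × 29828 = 10426 kg VSS/d.
Carbonaceous O₂ demand = substrate oxidised − cell-mass equivalent = 29828 − 1.42 × 10426 = 15023 kg O₂/d.

R_O ≈ 15000 kg O₂/d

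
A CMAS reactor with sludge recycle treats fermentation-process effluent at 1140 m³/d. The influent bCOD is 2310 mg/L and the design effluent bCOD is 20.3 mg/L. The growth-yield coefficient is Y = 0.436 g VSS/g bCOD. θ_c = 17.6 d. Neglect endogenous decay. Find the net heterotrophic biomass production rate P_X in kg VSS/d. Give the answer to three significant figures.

P_X ≈ 1140 kg VSS/d

No decay correction is needed, so Y_obs = Y = 0.436.
Substrate removed = Q·(S₀ − S) = 1140 m³/d × (2310 − 20.3) g/m³ = 2.61×10^6 g/d = 2610 kg/d.
Net biomass production P_X = Y_obs × Q·(S₀ − S) = 0.4360 × 2610 = 1138 kg VSS/d.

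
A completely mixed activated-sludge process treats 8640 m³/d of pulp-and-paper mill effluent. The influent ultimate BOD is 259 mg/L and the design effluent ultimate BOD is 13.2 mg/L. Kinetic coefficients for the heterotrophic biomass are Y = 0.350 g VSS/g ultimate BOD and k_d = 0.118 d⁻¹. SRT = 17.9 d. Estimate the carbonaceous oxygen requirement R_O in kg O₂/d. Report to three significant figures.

Correct the yield for decay: Y_obs = Y/(1 + k_d θ_c) = 0.350 / (1 + 0.118 × 17.9) = 0.350 / 3.112 = 0.1125.
Mass of ultimate BOD removed per day: Q(S₀ − S) = 8640 × 245.8 g/m³ = 2124 kg/d.
Net sludge production P_X = 0.1125 × 2124 = 238.8 kg VSS/d.
R_O = Q·(S₀ − S) − 1.42·P_X = 2124 − 1.42 × 238.8 = 1785 kg O₂/d.

R_O ≈ 1780 kg O₂/d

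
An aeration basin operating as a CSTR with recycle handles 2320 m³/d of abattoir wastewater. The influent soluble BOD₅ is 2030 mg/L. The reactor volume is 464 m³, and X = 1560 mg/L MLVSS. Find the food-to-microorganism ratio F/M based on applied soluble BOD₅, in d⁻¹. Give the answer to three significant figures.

F/M ≈ 6.51 d⁻¹

F/M = applied load / biomass = Q·S₀/(V·X) = 2320 × 2030 / (464.0 × 1560) = 6.506 d⁻¹.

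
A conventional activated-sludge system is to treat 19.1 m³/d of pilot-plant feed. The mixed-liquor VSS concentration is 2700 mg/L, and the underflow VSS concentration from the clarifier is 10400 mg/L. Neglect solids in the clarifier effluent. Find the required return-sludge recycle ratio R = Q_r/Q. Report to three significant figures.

R ≈ 0.351

R = Q_r/Q = X/(X_r − X) = 2700 / (10400 − 2700) = 0.3506.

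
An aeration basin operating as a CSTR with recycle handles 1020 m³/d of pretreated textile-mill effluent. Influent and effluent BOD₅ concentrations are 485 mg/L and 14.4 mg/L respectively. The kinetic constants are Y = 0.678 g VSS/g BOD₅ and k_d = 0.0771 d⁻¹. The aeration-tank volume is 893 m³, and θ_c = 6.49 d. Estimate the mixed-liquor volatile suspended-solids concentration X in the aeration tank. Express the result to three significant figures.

X ≈ 1580 mg/L

From V·X·(1 + k_d·θ_c) = Y·Q·(S₀ − S)·θ_c: X = 0.678 × 1020 × (485 − 14.4) × 6.49 / [893 × (1 + 0.0771 × 6.49)] = 1576 mg/L.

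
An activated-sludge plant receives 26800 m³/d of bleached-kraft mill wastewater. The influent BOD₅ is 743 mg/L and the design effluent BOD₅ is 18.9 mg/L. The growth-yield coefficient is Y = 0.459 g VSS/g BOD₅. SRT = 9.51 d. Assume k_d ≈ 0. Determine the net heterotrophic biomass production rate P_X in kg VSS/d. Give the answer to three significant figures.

Since k_d ≈ 0, Y_obs = Y = 0.459 g VSS/g BOD₅.
Substrate removed = Q·(S₀ − S) = 26800 m³/d × (743 − 18.9) g/m³ = 1.94×10^7 g/d = 19406 kg/d.
P_X = Y_obs · Q(S₀ − S) = 0.4590 × 19406 = 8907 kg VSS/d.

P_X ≈ 8910 kg VSS/d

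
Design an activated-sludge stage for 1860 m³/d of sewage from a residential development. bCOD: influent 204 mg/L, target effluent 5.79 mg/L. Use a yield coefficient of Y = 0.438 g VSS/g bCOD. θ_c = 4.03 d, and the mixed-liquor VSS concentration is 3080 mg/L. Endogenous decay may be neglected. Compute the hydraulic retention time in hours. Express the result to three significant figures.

With k_d = 0 the design equation reduces to V = Y Q (S₀−S) θ_c / X = 0.438 × 1860 × (204 − 5.79) × 4.03 / 3080 = 211.3 m³.
τ = V/Q = 211.3/1860 = 0.1136 d, or 2.726 h.

τ ≈ 2.73 h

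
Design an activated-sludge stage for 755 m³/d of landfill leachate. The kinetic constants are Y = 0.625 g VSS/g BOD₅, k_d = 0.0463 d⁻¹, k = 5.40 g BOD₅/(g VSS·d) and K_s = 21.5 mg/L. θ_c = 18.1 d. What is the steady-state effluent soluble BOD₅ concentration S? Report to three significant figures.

Effluent substrate depends only on kinetics and SRT: S = K_s(1 + k_d θ_c) / [θ_c(Yk − k_d) − 1] = 21.5 × (1 + 0.0463 × 18.1) / [18.1 × (0.625 × 5.40 − 0.0463) − 1] = 39.52 / 59.25 = 0.6670 mg/L.

S ≈ 0.667 mg/L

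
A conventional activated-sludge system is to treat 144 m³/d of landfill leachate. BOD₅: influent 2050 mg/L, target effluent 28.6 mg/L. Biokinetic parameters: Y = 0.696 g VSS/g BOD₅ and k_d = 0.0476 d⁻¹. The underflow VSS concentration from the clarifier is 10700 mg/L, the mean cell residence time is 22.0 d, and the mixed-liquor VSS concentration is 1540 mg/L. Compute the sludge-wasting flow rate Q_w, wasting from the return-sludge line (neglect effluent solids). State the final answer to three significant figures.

Q_w ≈ 9.25 m³/d

From the SRT design equation V = Y Q (S₀−S) θ_c / [X (1 + k_d θ_c)] = 0.696 × 144 × (2050 − 28.6) × 22.0 / [1540 × (1 + 0.0476 × 22.0)] = 4.46×10^6 / 3153 = 1414 m³.
Wasting from the return line (neglecting effluent solids): Q_w = V·X / (θ_c·X_r) = 1414 × 1540 / (22.0 × 10700) = 9.249 m³/d.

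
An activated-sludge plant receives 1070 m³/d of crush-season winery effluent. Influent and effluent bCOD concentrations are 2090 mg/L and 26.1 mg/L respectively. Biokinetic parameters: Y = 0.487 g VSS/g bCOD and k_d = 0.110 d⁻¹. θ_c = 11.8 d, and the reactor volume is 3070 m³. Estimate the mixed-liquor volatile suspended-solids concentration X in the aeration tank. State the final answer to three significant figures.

Solving the biomass balance for X: X = Y Q (S₀−S) θ_c / [V (1+k_d θ_c)] = 0.487 × 1070 × (2090 − 26.1) × 11.8 / [3070 × (1 + 0.110 × 11.8)] = 1799 mg/L.

X ≈ 1800 mg/L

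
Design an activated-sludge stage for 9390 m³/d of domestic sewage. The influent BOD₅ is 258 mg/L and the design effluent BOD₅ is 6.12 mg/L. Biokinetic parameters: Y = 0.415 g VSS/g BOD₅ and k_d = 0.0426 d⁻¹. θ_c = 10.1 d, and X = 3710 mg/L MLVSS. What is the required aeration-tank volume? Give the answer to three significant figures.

Rearranging the biomass balance for a CMAS with decay, V = Y·Q·ΔS·θ_c / [X·(1+k_d θ_c)] = 0.415 × 9390 × (258 − 6.12) × 10.1 / [3710 × (1 + 0.0426 × 10.1)] = 9.91×10^6 / 5306 = 1868 m³.

V ≈ 1870 m³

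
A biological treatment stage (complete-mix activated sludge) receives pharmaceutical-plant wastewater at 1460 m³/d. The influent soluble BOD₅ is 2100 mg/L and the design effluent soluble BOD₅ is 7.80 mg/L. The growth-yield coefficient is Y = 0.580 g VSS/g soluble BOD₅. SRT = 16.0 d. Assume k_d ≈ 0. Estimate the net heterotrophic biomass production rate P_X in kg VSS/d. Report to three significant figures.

Since k_d ≈ 0, Y_obs = Y = 0.580 g VSS/g soluble BOD₅.
Q·(S₀ − S) = 1460 × (2100 − 7.80) × 10⁻³ = 3055 kg/d removed.
Net biomass production P_X = Y_obs × Q·(S₀ − S) = 0.5800 × 3055 = 1772 kg VSS/d.

P_X ≈ 1770 kg VSS/d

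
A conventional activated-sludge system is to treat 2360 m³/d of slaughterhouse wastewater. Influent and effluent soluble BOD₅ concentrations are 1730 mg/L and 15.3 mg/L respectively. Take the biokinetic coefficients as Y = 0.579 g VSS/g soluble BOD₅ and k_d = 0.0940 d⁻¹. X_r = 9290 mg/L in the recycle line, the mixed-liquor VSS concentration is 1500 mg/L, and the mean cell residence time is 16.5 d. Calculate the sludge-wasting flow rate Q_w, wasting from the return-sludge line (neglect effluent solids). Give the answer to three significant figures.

Q_w ≈ 98.9 m³/d

From the SRT design equation V = Y Q (S₀−S) θ_c / [X (1 + k_d θ_c)] = 0.579 × 2360 × (1730 − 15.3) × 16.5 / [1500 × (1 + 0.0940 × 16.5)] = 3.87×10^7 / 3827 = 10103 m³.
Wasting from the return line (neglecting effluent solids): Q_w = V·X / (θ_c·X_r) = 10103 × 1500 / (16.5 × 9290) = 98.87 m³/d.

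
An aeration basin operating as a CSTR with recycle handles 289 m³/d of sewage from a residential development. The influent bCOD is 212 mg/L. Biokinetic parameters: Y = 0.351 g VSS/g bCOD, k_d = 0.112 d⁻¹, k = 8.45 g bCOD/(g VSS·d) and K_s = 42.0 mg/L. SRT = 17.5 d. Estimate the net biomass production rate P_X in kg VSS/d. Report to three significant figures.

For a completely mixed reactor with recycle the Lawrence–McCarty relation gives S = K_s·(1 + k_d·θ_c) / [θ_c·(Y·k − k_d) − 1] = 42.0 × (1 + 0.112 × 17.5) / [17.5 × (0.351 × 8.45 − 0.112) − 1] = 124.3 / 48.94 = 2.540 mg/L.
The observed yield is Y_obs = Y/(1 + k_d·θ_c) = 0.351 / (1 + 0.112 × 17.5) = 0.351 / 2.960 = 0.1186 g VSS per g bCOD removed.
Q·(S₀ − S) = 289 × (212 − 2.54) × 10⁻³ = 60.53 kg/d removed.
So the net sludge growth is P_X = 0.1186 × 60.53 = 7.178 kg VSS/d.

P_X ≈ 7.18 kg VSS/d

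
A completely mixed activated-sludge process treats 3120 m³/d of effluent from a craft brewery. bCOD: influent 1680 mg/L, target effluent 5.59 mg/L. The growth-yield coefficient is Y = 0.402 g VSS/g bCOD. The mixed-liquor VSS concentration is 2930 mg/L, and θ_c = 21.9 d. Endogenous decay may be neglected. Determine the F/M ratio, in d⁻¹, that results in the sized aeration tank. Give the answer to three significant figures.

F/M ≈ 0.114 d⁻¹

V·X = Y·Q·ΔS·θ_c gives V = 0.402 × 3120 × (1680 − 5.59) × 21.9 / 2930 = 15697 m³.
F/M = Q·S₀ / (V·X) = 3120 × 1680 / (15697 × 2930) = 0.1140 g bCOD·(g VSS·d)⁻¹.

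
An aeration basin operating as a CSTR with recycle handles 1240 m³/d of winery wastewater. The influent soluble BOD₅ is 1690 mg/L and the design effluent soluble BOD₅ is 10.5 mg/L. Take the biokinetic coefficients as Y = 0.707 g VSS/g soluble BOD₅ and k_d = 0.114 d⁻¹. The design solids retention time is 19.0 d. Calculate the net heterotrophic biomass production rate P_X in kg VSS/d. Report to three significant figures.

Y_obs = Y / (1 + k_d θ_c) = 0.707 / (1 + 0.114 × 19.0) = 0.707 / 3.166 = 0.2233.
Substrate removed = Q·(S₀ − S) = 1240 m³/d × (1690 − 10.5) g/m³ = 2.08×10^6 g/d = 2083 kg/d.
Biomass produced: P_X = Y_obs·Q·ΔS = 0.2233 × 2083 ≈ 465.1 kg VSS/d.

P_X ≈ 465 kg VSS/d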